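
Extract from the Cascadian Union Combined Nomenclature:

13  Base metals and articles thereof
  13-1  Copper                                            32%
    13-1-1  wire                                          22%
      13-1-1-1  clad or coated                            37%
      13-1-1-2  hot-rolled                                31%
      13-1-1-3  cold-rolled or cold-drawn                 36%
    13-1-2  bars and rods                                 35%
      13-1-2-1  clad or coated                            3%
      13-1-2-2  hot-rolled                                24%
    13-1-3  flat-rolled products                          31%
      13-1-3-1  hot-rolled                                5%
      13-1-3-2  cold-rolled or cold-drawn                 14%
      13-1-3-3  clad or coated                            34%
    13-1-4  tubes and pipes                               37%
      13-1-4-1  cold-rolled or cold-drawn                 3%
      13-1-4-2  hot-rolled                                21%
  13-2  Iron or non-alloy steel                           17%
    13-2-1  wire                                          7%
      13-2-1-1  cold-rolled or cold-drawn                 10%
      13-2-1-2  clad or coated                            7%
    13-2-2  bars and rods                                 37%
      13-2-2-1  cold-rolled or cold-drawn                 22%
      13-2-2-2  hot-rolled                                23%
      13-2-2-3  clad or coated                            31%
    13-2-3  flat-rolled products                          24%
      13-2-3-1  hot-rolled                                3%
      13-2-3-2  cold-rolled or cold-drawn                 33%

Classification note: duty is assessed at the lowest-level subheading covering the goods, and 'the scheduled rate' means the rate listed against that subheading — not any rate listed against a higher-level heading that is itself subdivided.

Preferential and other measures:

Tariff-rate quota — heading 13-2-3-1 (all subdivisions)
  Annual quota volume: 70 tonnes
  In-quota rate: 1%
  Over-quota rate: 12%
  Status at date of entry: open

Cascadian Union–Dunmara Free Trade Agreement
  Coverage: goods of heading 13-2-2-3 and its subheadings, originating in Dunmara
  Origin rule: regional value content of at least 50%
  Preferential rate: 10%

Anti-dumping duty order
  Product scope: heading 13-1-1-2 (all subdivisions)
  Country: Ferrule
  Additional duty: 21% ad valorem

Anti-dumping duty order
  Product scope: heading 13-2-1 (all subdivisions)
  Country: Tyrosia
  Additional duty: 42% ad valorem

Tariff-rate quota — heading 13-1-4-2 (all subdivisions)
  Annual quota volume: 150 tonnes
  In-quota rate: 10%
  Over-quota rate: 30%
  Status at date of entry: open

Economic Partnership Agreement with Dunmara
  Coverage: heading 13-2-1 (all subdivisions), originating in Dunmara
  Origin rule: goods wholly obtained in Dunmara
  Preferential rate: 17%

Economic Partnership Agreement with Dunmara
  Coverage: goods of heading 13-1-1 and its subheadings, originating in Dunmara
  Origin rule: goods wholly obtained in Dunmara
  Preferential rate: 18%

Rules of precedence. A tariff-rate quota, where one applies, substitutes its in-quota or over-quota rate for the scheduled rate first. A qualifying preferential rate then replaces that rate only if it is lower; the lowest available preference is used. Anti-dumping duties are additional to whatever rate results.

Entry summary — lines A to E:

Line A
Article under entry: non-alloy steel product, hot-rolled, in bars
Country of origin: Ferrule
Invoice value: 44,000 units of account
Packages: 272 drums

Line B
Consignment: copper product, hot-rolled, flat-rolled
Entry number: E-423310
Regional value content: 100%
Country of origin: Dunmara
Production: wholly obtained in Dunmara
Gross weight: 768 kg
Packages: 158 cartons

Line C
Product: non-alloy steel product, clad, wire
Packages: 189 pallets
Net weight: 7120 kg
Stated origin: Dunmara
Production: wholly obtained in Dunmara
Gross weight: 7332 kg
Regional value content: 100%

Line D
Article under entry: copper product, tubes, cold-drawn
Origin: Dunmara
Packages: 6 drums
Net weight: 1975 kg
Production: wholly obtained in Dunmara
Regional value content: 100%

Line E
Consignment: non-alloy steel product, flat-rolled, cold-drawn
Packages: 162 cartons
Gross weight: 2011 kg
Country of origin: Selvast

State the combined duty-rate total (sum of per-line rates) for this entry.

Line A: non-alloy steel → 13-2; in bars → 13-2-2; hot-rolled → 13-2-2-2. Scheduled 23%. No special measure applies. → 23%.
Line B: copper → 13-1; flat-rolled → 13-1-3; hot-rolled → 13-1-3-1. Scheduled 5%. Dunmara agreement on 13-2-2-3: 13-1-3-1 not covered; Dunmara agreement on 13-2-1: 13-1-3-1 not covered; Dunmara agreement on 13-1-1: 13-1-3-1 not covered. → 5%.
Line C: non-alloy steel → 13-2; wire → 13-2-1; clad → 13-2-1-2. Scheduled 7%. Dunmara agreement on 13-2-2-3: 13-2-1-2 not covered; Dunmara agreement on 13-2-1: wholly obtained → 17% available; Dunmara agreement on 13-1-1: 13-2-1-2 not covered; preference 17% not lower than 7% → no reduction. → 7%.
Line D: copper → 13-1; tubes → 13-1-4; cold-drawn → 13-1-4-1. Scheduled 3%. Dunmara agreement on 13-2-2-3: 13-1-4-1 not covered; Dunmara agreement on 13-2-1: 13-1-4-1 not covered; Dunmara agreement on 13-1-1: 13-1-4-1 not covered. → 3%.
Line E: non-alloy steel → 13-2; flat-rolled → 13-2-3; cold-drawn → 13-2-3-2. Scheduled 33%. No special measure applies. → 33%.
Sum: 23% + 5% + 7% + 3% + 33% = 71%.

71%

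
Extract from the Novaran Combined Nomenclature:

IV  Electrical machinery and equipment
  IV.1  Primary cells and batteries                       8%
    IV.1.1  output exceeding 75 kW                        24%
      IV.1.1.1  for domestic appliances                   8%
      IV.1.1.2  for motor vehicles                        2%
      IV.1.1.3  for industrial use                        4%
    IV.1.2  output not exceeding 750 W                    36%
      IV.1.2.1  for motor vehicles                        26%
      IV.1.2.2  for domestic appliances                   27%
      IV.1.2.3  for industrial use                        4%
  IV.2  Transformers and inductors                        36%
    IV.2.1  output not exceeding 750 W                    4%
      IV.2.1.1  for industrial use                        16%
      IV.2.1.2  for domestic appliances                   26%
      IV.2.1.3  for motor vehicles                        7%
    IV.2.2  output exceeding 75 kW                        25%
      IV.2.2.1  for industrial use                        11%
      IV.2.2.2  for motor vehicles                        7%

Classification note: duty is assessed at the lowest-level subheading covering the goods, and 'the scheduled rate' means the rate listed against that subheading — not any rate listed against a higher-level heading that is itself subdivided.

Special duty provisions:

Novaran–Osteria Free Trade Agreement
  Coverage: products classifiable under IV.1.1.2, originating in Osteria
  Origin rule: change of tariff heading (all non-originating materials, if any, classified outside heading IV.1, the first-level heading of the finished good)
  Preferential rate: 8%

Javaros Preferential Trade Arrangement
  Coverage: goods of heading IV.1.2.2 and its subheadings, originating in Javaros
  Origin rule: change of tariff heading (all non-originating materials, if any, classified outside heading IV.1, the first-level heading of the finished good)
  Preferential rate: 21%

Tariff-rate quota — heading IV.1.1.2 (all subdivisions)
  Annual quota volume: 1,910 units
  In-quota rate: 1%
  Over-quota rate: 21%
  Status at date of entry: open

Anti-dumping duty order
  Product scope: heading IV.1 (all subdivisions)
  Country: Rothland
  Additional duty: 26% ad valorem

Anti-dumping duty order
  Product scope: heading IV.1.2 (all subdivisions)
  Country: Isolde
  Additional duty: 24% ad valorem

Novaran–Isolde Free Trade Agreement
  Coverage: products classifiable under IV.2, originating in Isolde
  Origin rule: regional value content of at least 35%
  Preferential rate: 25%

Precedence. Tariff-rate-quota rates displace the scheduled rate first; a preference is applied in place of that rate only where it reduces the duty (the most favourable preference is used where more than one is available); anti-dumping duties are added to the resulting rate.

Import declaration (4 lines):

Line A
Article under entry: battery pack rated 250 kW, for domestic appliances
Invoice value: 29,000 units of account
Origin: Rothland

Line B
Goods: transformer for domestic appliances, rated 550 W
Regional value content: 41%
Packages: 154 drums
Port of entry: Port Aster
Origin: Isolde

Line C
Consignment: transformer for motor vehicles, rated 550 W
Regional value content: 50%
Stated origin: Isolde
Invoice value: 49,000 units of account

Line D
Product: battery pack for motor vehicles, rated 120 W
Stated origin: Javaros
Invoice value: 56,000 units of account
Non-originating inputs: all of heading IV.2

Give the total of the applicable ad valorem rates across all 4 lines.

92%

Line A: battery pack → IV.1; rated 250 kW → IV.1.1; for domestic appliances → IV.1.1.1. Scheduled 8%. anti-dumping (Rothland, IV.1): +26%; total 8% + 26% = 34%. → 34%.
Line B: transformer → IV.2; rated 550 W → IV.2.1; for domestic appliances → IV.2.1.2. Scheduled 26%. Isolde agreement on IV.2: RVC ≥ 35% → 25% available; preferential 25%. → 25%.
Line C: transformer → IV.2; rated 550 W → IV.2.1; for motor vehicles → IV.2.1.3. Scheduled 7%. Isolde agreement on IV.2: RVC ≥ 35% → 25% available; preference 25% not lower than 7% → no reduction. → 7%.
Line D: battery pack → IV.1; rated 120 W → IV.1.2; for motor vehicles → IV.1.2.1. Scheduled 26%. Javaros agreement on IV.1.2.2: IV.1.2.1 not covered. → 26%.
Sum: 34% + 25% + 7% + 26% = 92%.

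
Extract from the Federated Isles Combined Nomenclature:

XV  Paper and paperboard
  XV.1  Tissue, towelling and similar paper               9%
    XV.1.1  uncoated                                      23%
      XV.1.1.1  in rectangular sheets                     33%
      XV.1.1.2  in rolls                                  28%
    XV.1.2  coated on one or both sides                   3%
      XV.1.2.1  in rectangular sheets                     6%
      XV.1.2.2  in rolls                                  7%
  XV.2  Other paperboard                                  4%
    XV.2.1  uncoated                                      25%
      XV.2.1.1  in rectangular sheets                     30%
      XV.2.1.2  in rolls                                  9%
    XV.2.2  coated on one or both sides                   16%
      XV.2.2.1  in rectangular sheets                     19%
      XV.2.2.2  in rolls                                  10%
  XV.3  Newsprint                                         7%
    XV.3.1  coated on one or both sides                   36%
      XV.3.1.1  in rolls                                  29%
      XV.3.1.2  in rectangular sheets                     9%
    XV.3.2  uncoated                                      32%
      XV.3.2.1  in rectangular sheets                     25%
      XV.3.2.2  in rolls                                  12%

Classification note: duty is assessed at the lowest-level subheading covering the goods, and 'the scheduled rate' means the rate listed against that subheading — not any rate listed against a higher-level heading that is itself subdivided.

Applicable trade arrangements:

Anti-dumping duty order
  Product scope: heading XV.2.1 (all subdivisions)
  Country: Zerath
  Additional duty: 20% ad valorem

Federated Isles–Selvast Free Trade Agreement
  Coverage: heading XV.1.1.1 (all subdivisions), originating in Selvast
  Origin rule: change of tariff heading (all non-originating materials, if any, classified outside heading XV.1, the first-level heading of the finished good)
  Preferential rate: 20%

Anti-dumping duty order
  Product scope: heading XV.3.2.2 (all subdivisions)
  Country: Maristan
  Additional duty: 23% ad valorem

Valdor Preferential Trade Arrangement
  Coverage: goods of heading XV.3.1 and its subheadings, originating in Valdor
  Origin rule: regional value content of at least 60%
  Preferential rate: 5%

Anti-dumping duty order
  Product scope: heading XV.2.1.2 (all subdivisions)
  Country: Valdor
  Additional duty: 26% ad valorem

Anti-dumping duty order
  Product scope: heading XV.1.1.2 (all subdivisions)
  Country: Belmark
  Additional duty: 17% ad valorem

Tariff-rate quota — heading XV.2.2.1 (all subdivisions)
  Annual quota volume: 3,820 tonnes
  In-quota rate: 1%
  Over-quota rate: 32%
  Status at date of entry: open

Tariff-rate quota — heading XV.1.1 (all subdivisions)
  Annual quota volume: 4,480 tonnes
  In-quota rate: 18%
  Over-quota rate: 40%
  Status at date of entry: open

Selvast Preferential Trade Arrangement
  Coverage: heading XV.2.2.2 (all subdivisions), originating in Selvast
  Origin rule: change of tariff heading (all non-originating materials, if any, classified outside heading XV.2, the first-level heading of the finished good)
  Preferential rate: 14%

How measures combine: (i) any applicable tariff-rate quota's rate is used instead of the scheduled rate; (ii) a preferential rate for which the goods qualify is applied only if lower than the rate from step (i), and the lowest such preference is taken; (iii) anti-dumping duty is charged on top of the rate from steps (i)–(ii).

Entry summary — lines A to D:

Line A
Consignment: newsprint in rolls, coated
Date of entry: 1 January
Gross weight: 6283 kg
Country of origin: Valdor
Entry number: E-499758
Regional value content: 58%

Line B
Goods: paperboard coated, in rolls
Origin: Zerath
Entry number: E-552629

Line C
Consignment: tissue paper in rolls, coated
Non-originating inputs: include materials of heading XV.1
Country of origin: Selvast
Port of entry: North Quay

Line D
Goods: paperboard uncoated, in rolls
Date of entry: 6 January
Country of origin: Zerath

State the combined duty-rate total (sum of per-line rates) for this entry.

Line A: newsprint → XV.3; coated → XV.3.1; in rolls → XV.3.1.1. Scheduled 29%. Valdor agreement on XV.3.1: RVC < 60%. → 29%.
Line B: paperboard → XV.2; coated → XV.2.2; in rolls → XV.2.2.2. Scheduled 10%. No special measure applies. → 10%.
Line C: tissue paper → XV.1; coated → XV.1.2; in rolls → XV.1.2.2. Scheduled 7%. Selvast agreement on XV.1.1.1: XV.1.2.2 not covered; Selvast agreement on XV.2.2.2: XV.1.2.2 not covered. → 7%.
Line D: paperboard → XV.2; uncoated → XV.2.1; in rolls → XV.2.1.2. Scheduled 9%. anti-dumping (Zerath, XV.2.1): +20%; total 9% + 20% = 29%. → 29%.
Sum: 29% + 10% + 7% + 29% = 75%.

75%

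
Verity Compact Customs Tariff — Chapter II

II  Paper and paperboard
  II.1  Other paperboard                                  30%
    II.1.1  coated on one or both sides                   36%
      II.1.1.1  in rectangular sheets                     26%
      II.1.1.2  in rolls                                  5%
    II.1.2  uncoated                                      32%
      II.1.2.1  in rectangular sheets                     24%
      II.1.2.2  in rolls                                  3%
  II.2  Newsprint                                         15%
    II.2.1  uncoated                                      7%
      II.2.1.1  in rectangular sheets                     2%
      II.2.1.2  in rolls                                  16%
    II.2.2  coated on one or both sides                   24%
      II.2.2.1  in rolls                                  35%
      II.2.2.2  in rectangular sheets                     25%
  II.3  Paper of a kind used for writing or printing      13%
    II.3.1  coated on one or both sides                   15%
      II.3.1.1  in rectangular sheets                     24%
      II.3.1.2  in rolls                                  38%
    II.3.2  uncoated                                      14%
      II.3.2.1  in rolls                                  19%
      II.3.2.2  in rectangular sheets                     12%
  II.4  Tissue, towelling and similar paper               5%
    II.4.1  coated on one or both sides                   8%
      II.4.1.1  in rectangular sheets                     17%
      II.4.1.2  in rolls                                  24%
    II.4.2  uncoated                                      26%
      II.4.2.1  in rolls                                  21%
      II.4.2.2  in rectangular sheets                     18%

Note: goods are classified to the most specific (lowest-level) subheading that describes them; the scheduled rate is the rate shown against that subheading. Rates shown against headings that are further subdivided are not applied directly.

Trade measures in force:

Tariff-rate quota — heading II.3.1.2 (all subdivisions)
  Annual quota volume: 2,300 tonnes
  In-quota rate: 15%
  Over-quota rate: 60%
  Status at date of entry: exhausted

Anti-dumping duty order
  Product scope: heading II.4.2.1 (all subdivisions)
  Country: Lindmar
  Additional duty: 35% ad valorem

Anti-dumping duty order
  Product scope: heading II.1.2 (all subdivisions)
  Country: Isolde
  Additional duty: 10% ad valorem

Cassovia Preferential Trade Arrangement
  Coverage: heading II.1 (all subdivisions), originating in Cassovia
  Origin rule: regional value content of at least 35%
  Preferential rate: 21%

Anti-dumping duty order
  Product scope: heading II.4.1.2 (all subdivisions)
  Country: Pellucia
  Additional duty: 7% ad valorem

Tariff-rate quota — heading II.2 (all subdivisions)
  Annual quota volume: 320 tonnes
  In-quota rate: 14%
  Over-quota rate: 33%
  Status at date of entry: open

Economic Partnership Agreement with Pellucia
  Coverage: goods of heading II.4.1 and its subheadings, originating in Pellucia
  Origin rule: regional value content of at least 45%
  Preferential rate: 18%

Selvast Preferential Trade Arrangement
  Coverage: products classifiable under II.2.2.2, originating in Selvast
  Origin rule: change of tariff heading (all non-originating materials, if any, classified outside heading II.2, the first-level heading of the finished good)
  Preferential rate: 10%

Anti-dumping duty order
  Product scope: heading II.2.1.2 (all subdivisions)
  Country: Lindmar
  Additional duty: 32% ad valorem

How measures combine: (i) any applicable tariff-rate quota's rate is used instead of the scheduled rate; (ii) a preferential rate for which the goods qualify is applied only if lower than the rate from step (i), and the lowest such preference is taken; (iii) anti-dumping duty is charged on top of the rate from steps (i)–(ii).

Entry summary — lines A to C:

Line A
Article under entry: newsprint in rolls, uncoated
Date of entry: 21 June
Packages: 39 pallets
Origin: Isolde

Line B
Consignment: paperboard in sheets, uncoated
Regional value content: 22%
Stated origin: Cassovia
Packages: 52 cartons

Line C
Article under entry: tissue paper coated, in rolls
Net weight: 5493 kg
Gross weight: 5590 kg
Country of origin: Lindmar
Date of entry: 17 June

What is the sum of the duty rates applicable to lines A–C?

Line A: newsprint → II.2; uncoated → II.2.1; in rolls → II.2.1.2. Scheduled 16%. quota on II.2 open → in-quota 14%. → 14%.
Line B: paperboard → II.1; uncoated → II.1.2; in sheets → II.1.2.1. Scheduled 24%. Cassovia agreement on II.1: RVC < 35%. → 24%.
Line C: tissue paper → II.4; coated → II.4.1; in rolls → II.4.1.2. Scheduled 24%. No special measure applies. → 24%.
Sum: 14% + 24% + 24% = 62%.

62%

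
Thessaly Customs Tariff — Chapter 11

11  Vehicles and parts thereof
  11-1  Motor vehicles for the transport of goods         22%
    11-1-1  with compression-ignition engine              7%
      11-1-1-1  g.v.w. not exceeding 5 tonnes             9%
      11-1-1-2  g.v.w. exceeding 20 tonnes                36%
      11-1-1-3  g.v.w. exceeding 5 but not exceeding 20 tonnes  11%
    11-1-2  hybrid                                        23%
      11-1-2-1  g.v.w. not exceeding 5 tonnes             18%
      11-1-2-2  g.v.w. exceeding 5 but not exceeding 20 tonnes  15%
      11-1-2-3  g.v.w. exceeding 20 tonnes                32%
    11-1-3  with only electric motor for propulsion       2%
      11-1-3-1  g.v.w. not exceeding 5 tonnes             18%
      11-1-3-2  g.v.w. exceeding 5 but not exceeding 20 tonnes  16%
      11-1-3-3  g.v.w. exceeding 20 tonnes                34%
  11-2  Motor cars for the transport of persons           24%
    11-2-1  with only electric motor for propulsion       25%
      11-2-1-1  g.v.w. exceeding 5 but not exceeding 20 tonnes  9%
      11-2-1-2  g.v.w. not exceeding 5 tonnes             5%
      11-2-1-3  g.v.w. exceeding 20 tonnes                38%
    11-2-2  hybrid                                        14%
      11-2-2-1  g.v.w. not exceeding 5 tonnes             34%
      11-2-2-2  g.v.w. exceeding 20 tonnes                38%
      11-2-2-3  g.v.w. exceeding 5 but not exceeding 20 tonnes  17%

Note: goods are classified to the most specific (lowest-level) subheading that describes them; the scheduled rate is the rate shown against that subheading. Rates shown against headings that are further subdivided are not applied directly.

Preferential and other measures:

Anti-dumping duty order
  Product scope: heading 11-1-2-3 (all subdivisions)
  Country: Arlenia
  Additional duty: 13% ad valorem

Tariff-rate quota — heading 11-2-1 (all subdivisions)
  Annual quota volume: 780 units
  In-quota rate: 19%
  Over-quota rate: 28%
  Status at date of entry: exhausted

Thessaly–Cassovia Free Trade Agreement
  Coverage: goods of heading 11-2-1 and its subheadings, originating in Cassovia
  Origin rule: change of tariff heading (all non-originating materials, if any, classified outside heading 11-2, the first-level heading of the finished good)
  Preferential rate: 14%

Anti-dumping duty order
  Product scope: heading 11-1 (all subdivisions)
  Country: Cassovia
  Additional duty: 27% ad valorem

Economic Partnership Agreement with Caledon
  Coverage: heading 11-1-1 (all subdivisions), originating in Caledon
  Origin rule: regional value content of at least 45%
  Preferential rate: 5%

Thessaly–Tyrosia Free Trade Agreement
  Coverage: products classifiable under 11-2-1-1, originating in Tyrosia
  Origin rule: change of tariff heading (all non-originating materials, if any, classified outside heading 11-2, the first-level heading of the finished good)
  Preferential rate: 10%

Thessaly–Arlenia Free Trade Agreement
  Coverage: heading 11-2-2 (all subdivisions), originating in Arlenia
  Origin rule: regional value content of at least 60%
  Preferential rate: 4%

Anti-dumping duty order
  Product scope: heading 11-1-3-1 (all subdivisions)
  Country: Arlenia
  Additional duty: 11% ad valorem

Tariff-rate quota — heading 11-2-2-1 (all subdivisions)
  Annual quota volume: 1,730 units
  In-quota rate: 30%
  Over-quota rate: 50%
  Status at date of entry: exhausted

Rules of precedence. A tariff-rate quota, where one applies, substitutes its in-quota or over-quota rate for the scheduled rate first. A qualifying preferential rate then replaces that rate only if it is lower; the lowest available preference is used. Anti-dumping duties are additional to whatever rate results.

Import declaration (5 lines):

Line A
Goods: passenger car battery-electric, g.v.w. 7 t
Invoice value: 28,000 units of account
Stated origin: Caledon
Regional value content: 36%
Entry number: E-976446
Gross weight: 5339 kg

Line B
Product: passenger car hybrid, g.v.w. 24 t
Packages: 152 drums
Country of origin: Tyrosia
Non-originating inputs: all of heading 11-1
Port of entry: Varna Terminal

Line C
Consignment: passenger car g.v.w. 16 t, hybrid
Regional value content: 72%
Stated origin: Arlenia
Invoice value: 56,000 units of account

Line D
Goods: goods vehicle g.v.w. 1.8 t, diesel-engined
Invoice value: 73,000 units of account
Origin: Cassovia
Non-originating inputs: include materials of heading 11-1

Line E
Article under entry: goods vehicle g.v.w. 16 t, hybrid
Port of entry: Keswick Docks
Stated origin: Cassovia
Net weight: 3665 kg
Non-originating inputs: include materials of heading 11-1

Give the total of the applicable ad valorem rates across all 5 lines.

148%

Line A: passenger car → 11-2; battery-electric → 11-2-1; g.v.w. 7 t → 11-2-1-1. Scheduled 9%. quota on 11-2-1 exhausted → over-quota 28%; Caledon agreement on 11-1-1: 11-2-1-1 not covered. → 28%.
Line B: passenger car → 11-2; hybrid → 11-2-2; g.v.w. 24 t → 11-2-2-2. Scheduled 38%. Tyrosia agreement on 11-2-1-1: 11-2-2-2 not covered. → 38%.
Line C: passenger car → 11-2; hybrid → 11-2-2; g.v.w. 16 t → 11-2-2-3. Scheduled 17%. Arlenia agreement on 11-2-2: RVC ≥ 60% → 4% available; preferential 4%. → 4%.
Line D: goods vehicle → 11-1; diesel-engined → 11-1-1; g.v.w. 1.8 t → 11-1-1-1. Scheduled 9%. Cassovia agreement on 11-2-1: 11-1-1-1 not covered; anti-dumping (Cassovia, 11-1): +27%; total 9% + 27% = 36%. → 36%.
Line E: goods vehicle → 11-1; hybrid → 11-1-2; g.v.w. 16 t → 11-1-2-2. Scheduled 15%. Cassovia agreement on 11-2-1: 11-1-2-2 not covered; anti-dumping (Cassovia, 11-1): +27%; total 15% + 27% = 42%. → 42%.
Sum: 28% + 38% + 4% + 36% + 42% = 148%.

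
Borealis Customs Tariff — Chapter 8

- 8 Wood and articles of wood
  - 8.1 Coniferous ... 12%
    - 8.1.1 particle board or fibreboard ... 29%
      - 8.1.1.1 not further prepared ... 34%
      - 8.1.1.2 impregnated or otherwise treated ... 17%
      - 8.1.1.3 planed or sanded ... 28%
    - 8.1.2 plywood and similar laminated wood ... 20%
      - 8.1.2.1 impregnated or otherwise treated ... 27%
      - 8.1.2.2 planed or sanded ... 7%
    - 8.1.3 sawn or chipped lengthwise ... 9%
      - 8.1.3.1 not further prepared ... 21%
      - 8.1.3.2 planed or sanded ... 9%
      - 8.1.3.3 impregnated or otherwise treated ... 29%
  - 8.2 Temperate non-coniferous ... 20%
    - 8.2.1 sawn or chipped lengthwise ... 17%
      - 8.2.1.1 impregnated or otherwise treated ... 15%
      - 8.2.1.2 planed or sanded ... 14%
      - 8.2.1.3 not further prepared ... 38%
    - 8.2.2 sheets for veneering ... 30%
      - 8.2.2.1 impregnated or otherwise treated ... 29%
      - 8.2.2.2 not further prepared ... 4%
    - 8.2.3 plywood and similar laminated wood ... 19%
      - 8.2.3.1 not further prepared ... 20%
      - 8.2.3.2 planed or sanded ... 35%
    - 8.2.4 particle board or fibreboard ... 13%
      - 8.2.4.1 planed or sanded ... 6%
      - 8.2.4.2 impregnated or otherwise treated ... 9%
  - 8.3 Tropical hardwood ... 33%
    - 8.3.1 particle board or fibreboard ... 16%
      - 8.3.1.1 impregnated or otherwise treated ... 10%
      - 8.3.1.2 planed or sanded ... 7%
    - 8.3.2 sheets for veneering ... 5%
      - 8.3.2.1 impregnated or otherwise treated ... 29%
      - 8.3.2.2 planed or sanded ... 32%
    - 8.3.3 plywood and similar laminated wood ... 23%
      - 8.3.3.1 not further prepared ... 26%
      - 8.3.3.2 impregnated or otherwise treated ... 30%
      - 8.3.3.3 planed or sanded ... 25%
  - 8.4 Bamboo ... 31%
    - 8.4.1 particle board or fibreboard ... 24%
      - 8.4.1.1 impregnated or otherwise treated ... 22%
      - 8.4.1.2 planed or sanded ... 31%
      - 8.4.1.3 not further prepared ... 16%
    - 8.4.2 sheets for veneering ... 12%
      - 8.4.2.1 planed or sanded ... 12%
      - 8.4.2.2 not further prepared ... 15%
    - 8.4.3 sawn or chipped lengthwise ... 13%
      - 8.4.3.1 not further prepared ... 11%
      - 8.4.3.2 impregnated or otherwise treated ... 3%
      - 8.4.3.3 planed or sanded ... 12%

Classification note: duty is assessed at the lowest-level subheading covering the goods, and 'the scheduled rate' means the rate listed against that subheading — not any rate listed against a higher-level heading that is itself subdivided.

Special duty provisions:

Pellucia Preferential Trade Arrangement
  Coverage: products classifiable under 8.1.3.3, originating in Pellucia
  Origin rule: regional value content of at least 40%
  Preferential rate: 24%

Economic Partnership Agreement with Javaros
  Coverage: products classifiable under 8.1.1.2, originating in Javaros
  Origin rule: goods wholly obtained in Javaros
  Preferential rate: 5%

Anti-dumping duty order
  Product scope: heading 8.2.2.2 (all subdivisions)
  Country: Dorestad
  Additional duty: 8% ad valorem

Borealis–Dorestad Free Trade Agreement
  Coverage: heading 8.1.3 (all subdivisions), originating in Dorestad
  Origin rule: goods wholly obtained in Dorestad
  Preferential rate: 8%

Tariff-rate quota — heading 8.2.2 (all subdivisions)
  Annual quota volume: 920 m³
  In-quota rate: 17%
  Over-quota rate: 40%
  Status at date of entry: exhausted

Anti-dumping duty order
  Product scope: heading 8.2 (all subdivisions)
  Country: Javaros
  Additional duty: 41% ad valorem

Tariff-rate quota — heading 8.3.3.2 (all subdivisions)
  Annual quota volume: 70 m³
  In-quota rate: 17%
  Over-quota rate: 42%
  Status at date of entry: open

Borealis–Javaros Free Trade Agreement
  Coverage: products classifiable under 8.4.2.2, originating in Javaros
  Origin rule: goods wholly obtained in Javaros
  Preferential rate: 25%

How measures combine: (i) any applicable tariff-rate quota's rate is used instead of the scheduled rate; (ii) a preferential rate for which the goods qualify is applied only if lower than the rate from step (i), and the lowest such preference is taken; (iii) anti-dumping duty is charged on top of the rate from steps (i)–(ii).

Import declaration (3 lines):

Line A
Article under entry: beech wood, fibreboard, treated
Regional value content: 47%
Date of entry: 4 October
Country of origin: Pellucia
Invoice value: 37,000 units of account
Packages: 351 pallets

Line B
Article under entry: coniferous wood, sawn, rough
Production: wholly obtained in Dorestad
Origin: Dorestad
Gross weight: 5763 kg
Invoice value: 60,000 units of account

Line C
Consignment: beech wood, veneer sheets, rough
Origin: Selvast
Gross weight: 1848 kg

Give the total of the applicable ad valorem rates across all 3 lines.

57%

Line A: beech → 8.2; fibreboard → 8.2.4; treated → 8.2.4.2. Scheduled 9%. Pellucia agreement on 8.1.3.3: 8.2.4.2 not covered. → 9%.
Line B: coniferous → 8.1; sawn → 8.1.3; rough → 8.1.3.1. Scheduled 21%. Dorestad agreement on 8.1.3: wholly obtained → 8% available; preferential 8%. → 8%.
Line C: beech → 8.2; veneer sheets → 8.2.2; rough → 8.2.2.2. Scheduled 4%. quota on 8.2.2 exhausted → over-quota 40%. → 40%.
Sum: 9% + 8% + 40% = 57%.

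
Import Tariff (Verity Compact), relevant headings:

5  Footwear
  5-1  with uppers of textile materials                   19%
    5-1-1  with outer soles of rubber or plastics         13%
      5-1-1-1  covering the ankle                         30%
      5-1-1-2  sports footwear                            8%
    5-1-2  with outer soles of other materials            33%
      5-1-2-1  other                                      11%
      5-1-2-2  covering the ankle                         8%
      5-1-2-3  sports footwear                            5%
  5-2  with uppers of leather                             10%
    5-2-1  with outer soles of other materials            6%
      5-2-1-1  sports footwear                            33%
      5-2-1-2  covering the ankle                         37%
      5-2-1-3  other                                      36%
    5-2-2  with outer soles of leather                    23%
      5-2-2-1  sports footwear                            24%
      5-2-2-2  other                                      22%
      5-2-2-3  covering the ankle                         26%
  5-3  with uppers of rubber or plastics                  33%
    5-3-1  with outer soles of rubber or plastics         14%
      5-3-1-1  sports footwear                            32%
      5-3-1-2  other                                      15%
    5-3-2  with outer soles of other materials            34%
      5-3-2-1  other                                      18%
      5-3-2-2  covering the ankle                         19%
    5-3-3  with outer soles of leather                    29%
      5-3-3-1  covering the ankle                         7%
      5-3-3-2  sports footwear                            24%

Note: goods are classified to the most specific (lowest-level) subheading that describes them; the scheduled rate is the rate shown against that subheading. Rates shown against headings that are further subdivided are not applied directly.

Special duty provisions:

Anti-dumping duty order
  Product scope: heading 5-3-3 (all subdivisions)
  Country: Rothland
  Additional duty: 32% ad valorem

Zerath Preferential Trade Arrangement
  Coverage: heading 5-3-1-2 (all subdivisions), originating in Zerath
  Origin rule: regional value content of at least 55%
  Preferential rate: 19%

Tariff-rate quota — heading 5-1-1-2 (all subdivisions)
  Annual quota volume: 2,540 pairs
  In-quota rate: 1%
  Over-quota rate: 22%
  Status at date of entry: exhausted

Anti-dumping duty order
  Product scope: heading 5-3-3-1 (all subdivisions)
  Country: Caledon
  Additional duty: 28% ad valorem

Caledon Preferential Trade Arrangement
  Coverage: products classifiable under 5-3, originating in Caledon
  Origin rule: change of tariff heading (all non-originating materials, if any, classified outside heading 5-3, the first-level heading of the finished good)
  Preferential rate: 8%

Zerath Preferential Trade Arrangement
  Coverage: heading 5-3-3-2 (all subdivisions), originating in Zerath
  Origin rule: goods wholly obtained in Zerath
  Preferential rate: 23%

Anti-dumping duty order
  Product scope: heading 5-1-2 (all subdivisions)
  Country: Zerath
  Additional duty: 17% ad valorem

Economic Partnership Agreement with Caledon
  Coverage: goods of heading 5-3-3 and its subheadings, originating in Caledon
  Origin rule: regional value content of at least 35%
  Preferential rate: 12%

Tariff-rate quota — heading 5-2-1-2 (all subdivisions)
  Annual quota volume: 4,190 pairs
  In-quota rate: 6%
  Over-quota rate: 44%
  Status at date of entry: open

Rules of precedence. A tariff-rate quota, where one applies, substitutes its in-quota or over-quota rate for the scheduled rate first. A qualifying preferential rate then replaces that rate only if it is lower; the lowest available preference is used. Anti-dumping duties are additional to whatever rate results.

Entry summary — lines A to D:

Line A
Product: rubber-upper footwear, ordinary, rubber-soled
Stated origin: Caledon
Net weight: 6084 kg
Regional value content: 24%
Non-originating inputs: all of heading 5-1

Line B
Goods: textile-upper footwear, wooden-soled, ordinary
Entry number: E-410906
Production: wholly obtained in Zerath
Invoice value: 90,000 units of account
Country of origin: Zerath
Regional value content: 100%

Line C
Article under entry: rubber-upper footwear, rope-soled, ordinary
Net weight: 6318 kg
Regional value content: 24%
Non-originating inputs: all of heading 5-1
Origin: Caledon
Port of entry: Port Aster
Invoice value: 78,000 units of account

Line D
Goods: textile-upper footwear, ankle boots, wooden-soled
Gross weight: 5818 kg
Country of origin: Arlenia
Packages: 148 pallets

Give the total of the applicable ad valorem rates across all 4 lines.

Line A: rubber-upper → 5-3; rubber-soled → 5-3-1; ordinary → 5-3-1-2. Scheduled 15%. Caledon agreement on 5-3: CTH met → 8% available; Caledon agreement on 5-3-3: 5-3-1-2 not covered; preferential 8%. → 8%.
Line B: textile-upper → 5-1; wooden-soled → 5-1-2; ordinary → 5-1-2-1. Scheduled 11%. Zerath agreement on 5-3-1-2: 5-1-2-1 not covered; Zerath agreement on 5-3-3-2: 5-1-2-1 not covered; anti-dumping (Zerath, 5-1-2): +17%; total 11% + 17% = 28%. → 28%.
Line C: rubber-upper → 5-3; rope-soled → 5-3-2; ordinary → 5-3-2-1. Scheduled 18%. Caledon agreement on 5-3: CTH met → 8% available; Caledon agreement on 5-3-3: 5-3-2-1 not covered; preferential 8%. → 8%.
Line D: textile-upper → 5-1; wooden-soled → 5-1-2; ankle boots → 5-1-2-2. Scheduled 8%. No special measure applies. → 8%.
Sum: 8% + 28% + 8% + 8% = 52%.

52%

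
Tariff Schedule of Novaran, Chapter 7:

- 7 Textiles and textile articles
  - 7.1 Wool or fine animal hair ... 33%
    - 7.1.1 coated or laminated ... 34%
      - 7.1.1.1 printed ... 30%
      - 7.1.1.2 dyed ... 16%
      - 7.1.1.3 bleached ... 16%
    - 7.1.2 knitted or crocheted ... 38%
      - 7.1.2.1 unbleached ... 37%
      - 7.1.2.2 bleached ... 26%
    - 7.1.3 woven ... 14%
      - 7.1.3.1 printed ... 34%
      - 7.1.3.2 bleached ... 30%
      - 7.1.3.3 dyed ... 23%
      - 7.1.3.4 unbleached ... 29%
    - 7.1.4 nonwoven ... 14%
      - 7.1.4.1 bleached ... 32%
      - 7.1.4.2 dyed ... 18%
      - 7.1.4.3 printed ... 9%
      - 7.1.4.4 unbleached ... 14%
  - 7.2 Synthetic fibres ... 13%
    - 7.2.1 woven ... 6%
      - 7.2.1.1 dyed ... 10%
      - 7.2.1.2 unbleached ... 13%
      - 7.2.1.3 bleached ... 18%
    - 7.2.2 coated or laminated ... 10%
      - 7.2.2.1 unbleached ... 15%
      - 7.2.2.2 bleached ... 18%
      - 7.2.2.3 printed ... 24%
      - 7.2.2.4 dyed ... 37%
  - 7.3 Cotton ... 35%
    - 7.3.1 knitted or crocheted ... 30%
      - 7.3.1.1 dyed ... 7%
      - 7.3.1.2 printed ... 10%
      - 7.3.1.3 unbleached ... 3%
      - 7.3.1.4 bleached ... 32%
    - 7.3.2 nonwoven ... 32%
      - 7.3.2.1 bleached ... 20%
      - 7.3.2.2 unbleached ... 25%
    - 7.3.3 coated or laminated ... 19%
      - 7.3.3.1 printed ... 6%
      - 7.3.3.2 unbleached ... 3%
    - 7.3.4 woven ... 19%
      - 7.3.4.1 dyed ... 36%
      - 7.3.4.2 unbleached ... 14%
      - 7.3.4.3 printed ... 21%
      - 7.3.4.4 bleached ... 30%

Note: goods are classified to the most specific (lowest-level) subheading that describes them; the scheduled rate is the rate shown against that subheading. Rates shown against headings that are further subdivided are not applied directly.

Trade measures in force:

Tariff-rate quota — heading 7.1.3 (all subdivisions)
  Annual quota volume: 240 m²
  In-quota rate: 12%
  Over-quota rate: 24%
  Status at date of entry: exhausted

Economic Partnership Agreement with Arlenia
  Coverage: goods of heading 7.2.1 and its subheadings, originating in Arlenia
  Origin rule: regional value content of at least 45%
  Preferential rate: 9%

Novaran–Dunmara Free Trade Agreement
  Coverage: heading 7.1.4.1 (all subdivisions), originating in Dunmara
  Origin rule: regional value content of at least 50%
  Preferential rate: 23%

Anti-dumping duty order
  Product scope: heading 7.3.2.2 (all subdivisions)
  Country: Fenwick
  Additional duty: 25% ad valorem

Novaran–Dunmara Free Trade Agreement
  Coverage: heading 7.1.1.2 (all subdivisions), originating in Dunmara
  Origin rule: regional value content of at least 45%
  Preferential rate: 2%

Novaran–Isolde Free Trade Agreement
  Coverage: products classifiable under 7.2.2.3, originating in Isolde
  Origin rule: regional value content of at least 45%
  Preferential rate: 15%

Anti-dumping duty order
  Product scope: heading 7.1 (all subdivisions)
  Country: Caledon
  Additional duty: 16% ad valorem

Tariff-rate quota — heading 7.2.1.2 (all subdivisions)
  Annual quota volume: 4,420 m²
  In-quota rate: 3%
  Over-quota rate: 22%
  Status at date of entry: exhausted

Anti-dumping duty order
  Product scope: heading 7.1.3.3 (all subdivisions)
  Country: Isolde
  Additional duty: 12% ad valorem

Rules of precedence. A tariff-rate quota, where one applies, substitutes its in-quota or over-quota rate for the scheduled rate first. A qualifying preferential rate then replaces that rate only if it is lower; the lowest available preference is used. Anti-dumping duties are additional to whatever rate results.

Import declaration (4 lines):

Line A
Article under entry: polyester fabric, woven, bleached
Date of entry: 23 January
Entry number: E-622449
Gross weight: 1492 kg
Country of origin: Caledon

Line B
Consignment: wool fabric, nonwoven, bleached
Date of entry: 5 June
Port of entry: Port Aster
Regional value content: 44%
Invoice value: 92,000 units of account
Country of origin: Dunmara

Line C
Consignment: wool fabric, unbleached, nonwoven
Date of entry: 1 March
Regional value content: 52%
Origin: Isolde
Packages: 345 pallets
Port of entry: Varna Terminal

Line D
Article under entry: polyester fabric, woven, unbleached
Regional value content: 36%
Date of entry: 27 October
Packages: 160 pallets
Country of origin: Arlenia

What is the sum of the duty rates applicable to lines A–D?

86%

Line A: polyester → 7.2; woven → 7.2.1; bleached → 7.2.1.3. Scheduled 18%. No special measure applies. → 18%.
Line B: wool → 7.1; nonwoven → 7.1.4; bleached → 7.1.4.1. Scheduled 32%. Dunmara agreement on 7.1.4.1: RVC < 50%; Dunmara agreement on 7.1.1.2: 7.1.4.1 not covered. → 32%.
Line C: wool → 7.1; nonwoven → 7.1.4; unbleached → 7.1.4.4. Scheduled 14%. Isolde agreement on 7.2.2.3: 7.1.4.4 not covered. → 14%.
Line D: polyester → 7.2; woven → 7.2.1; unbleached → 7.2.1.2. Scheduled 13%. quota on 7.2.1.2 exhausted → over-quota 22%; Arlenia agreement on 7.2.1: RVC < 45%. → 22%.
Sum: 18% + 32% + 14% + 22% = 86%.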